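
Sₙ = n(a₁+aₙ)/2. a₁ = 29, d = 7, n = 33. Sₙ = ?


aₙ = 29 + (33-1)×7 = 253
Sₙ = n(a₁+aₙ)/2 = 33×(29+253)/2
= 33×282/2 = 4653

S_33 = 4653


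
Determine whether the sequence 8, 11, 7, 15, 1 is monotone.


Differences: 3, -4, 8, -14
Difference at position 1 is +3 (> 0) but position 2 is -4 (< 0) — sequence both rises and falls
→ NOT monotonic

Not monotonic


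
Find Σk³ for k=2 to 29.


Σₖ₌2^29 k³ = [29·30/2]² − [1·2/2]²
= 189225 − 1 = 189224

Σk³ = 189224


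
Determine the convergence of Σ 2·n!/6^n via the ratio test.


aₙ = 2·n!/6^n
a_{n+1}/aₙ = (n+1)!/6^(n+1) × 6^n/n!  (constant 2 cancels)
= (n+1)/6
L = lim(n→∞) (n+1)/6 = ∞
L > 1 → series DIVERGES

Diverges (ratio test: L = ∞ > 1)


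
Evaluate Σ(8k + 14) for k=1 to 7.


Σ(8k+14) = 8·Σk + 14·n
= 8·28 + 14·7
= 224 + 98 = 322

Σ = 322


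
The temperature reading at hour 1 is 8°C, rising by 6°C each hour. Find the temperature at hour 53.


aₙ = a₁ + (n-1)d
= 8 + (53-1)×6
= 8 + 312
= 320

a_53 = 320


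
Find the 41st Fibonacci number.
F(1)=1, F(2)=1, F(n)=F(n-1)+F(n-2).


Fibonacci sequence: 1, 1, 2, 3, 5, 8, 13, 21, 34, 55, 89, ...
F(41) = 165580141

F(41) = 165580141


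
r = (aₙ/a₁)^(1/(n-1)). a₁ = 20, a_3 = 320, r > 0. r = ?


r^(n-1) = aₙ/a₁
r^2 = 320/20 = 16
r = 16^(1/2)
= ±4; taking r > 0 gives r = 4

r = 4


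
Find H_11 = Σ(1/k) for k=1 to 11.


H_11 = 1/1 + 1/2 + 1/3 + ... + 1/11
= 83711/27720
≈ 3.0199

H_11 = 83711/27720 ≈ 3.0199


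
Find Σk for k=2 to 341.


Σₖ₌2^341 k = Σₖ₌₁^341 k − Σₖ₌₁^1 k
= 341·342/2 − 1·2/2
= 58311 − 1 = 58310

Σk = 58310


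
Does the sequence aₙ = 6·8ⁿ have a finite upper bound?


aₙ = 6·8ⁿ → as n→∞, aₙ→∞ (since base 8 > 1)
No finite upper bound exists
The sequence is UNBOUNDED

Unbounded (aₙ → ∞ as n → ∞)


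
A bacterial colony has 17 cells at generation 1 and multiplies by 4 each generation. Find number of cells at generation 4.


aₙ = a₁·r^(n-1)
= 17×4^3
= 17×64
= 1088

a_4 = 1088


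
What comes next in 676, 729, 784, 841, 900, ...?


Pattern: perfect squares: n²
Terms: 676, 729, 784, 841, 900
Next term = 961

Next term = 961


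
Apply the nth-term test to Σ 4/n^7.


lim(n→∞) 4/n^7 = 0
lim aₙ = 0 → nth-term test is INCONCLUSIVE
(Need other tests; this is actually a convergent p-series with p=7 > 1)

Inconclusive (lim aₙ = 0; need another test)


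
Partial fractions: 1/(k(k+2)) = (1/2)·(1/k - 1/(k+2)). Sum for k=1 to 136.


1/(k(k+2)) = (1/2)·(1/k - 1/(k+2)) (partial fractions)
Telescoping: Σ = (1/2)·(1 + 1/2 - 1/137 - 1/138) = 7021/9453

Sum = 7021/9453


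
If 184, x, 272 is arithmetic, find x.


AM = (184 + 272)/2 = 456/2 = 228

AM = 228


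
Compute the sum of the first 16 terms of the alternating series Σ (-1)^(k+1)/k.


S = 1 - 1/2 + 1/3 - 1/4 + 1/5 - 1/6 + 1/7 - 1/8 ± ...
= 0.6629
(Full series converges to +ln(2) ≈ +0.6931)

S_16 = 0.6629


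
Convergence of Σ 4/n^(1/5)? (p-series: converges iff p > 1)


p-series test: Σ c/n^p converges if p > 1, diverges if p ≤ 1 (constant c > 0 doesn't affect convergence).
p = 1/5
1/5 ≤ 1 → DIVERGES

Diverges (p = 1/5 ≤ 1)


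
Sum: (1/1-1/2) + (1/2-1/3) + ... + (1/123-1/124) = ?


Telescoping: adjacent terms cancel.
= 1/1 - 1/124
= 1 - 1/124 = 123/124

Sum = 123/124


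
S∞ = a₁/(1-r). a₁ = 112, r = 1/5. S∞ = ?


S∞ = a₁/(1-r) = 112/(1 - 1/5)
= 112/(4/5)
= 140

S∞ = 140


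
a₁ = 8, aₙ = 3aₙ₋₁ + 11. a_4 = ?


Computing step by step:
a_1 = 8
a_2 = 35
a_3 = 116
a_4 = 359


a_4 = 359


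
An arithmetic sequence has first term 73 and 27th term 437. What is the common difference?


d = (aₙ - a₁)/(n-1)
= (437 - 73)/(27-1)
= 364/26 = 14

d = 14


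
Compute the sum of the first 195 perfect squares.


n = 195
n(n+1)(2n+1)/6 = 195×196×391/6
= 14944020/6 = 2490670

Σk² = 2490670


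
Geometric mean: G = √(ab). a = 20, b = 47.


GM = √(20×47) = √940 = 30.6594

GM = 30.6594


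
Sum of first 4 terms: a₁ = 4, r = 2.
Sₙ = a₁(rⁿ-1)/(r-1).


Sₙ = 4×(2^4 - 1)/(2 - 1)
= 4×(16 - 1)/1
= 4×15/1
= 60

S_4 = 60


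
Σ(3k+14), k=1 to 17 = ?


Σ(3k+14) = 3·Σk + 14·n
= 3·153 + 14·17
= 459 + 238 = 697

Σ = 697


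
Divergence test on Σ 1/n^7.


lim(n→∞) 1/n^7 = 0
lim aₙ = 0 → nth-term test is INCONCLUSIVE
(Need other tests; this is actually a convergent p-series with p=7 > 1)

Inconclusive (lim aₙ = 0; need another test)


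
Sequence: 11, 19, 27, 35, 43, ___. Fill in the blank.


Pattern: arithmetic (d=8)
Terms: 11, 19, 27, 35, 43
Next term = 51

Next term = 51


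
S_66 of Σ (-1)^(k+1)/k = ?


S = 1 - 1/2 + 1/3 - 1/4 + 1/5 - 1/6 + 1/7 - 1/8 ± ...
= 0.6856
(Full series converges to +ln(2) ≈ +0.6931)

S_66 = 0.6856


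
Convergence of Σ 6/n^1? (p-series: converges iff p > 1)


p-series test: Σ c/n^p converges if p > 1, diverges if p ≤ 1 (constant c > 0 doesn't affect convergence).
p = 1
1 ≤ 1 → DIVERGES

Diverges (p = 1 ≤ 1)


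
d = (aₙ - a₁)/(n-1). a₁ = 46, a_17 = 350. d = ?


d = (aₙ - a₁)/(n-1)
= (350 - 46)/(17-1)
= 304/16 = 19

d = 19


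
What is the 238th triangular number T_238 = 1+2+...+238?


n(n+1)/2 = 238×239/2 = 56882/2 = 28441

Σk = 28441


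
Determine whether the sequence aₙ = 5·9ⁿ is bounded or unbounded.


aₙ = 5·9ⁿ → as n→∞, aₙ→∞ (since base 9 > 1)
No finite upper bound exists
The sequence is UNBOUNDED

Unbounded (aₙ → ∞ as n → ∞)


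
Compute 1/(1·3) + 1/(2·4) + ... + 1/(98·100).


1/(k(k+2)) = (1/2)·(1/k - 1/(k+2)) (partial fractions)
Telescoping: Σ = (1/2)·(1 + 1/2 - 1/99 - 1/100) = 14651/19800

Sum = 14651/19800


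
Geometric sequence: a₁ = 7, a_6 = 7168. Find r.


r^(n-1) = aₙ/a₁
r^5 = 7168/7 = 1024
r = 1024^(1/5)
= 4

r = 4


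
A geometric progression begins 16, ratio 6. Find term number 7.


aₙ = a₁·r^(n-1)
= 16×6^6
= 16×46656
= 746496

a_7 = 746496


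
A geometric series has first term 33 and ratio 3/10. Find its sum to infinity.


S∞ = a₁/(1-r) = 33/(1 - 3/10)
= 33/(7/10)
= 330/7

S∞ = 330/7


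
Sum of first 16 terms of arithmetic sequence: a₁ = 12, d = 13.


aₙ = 12 + (16-1)×13 = 207
Sₙ = n(a₁+aₙ)/2 = 16×(12+207)/2
= 16×219/2 = 1752

S_16 = 1752


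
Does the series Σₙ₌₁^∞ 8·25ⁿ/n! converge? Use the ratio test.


aₙ = 8·25^n/n!
a_{n+1}/aₙ = 25^(n+1)/(n+1)! × n!/25^n  (constant 8 cancels)
= 25/(n+1)
L = lim(n→∞) 25/(n+1) = 0
L < 1 → series CONVERGES

Converges (ratio test: L = 0 < 1)


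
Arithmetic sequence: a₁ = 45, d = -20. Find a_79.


aₙ = a₁ + (n-1)d
= 45 + (79-1)×-20
= 45 - 1560
= -1515

a_79 = -1515


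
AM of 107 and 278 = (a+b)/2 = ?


AM = (107 + 278)/2 = 385/2 = 192.5

AM = 192.5


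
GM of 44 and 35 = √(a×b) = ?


GM = √(44×35) = √1540 = 39.2428

GM = 39.2428


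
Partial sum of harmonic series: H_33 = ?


H_33 = 1/1 + 1/2 + 1/3 + ... + 1/33
= 53676090078349/13127595717600
≈ 4.0888

H_33 = 53676090078349/13127595717600 ≈ 4.0888


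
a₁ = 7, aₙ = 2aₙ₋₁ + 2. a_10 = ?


Computing step by step:
a_1 = 7
a_2 = 16
a_3 = 34
a_4 = 70
a_5 = 142
a_6 = 286
a_7 = 574
a_8 = 1150
a_9 = 2302
a_10 = 4606


a_10 = 4606


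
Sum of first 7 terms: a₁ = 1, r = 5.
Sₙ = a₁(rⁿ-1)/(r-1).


Sₙ = 1×(5^7 - 1)/(5 - 1)
= 1×(78125 - 1)/4
= 1×78124/4
= 19531

S_7 = 19531


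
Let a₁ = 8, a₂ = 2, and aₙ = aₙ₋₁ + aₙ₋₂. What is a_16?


Computing iteratively: 8, 2, 10, 12, 22, 34, 56, 90, 146, 236, 382, 618, ...
a_16 = 4236

a_16 = 4236


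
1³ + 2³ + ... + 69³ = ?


n(n+1)/2 = 69×70/2 = 2415
Σk³ = 2415² = 5832225

Σk³ = 5832225


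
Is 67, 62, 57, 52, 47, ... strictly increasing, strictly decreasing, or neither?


Differences: -5, -5, -5, -5
All differences < 0 → strictly DECREASING

Monotonically decreasing


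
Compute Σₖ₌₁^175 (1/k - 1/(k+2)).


Telescoping with gap 2: two head and two tail terms survive.
= (1 + 1/2) - (1/176 + 1/177)
= 3/2 - 1/176 - 1/177 = 46375/31152

Sum = 46375/31152


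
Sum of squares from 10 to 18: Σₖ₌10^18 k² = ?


Σₖ₌10^18 k² = Σₖ₌₁^18 k² − Σₖ₌₁^9 k²
= 18·19·37/6 − 9·10·19/6
= 2109 − 285 = 1824

Σk² = 1824


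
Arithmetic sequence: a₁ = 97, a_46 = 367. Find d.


d = (aₙ - a₁)/(n-1)
= (367 - 97)/(46-1)
= 270/45 = 6

d = 6


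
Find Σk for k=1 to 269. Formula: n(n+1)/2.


n(n+1)/2 = 269×270/2 = 72630/2 = 36315

Σk = 36315


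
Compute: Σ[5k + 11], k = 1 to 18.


Σ(5k+11) = 5·Σk + 11·n
= 5·171 + 11·18
= 855 + 198 = 1053

Σ = 1053


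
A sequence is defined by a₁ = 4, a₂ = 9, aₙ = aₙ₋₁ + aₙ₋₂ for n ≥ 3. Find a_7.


Computing iteratively: 4, 9, 13, 22, 35, 57, 92
a_7 = 92

a_7 = 92


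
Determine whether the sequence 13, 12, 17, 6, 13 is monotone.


Differences: -1, 5, -11, 7
Difference at position 2 is +5 (> 0) but position 1 is -1 (< 0) — sequence both rises and falls
→ NOT monotonic

Not monotonic


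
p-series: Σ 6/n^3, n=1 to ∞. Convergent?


p-series test: Σ c/n^p converges if p > 1, diverges if p ≤ 1 (constant c > 0 doesn't affect convergence).
p = 3
3 > 1 → CONVERGES

Converges (p = 3 > 1)


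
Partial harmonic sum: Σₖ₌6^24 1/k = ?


Σₖ₌6^24 1/k = 1/6 + 1/7 + 1/8 + ... + 1/24
= 2663951683/1784742960
≈ 1.4926

Sum = 2663951683/1784742960 ≈ 1.4926


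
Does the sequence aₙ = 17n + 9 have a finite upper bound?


aₙ = 17n + 9 → as n→∞, aₙ→∞
No finite upper bound exists
The sequence is UNBOUNDED

Unbounded (aₙ → ∞ as n → ∞)


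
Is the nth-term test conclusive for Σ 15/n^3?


lim(n→∞) 15/n^3 = 0
lim aₙ = 0 → nth-term test is INCONCLUSIVE
(Need other tests; this is actually a convergent p-series with p=3 > 1)

Inconclusive (lim aₙ = 0; need another test)


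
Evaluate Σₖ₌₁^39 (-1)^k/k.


S = -1 + 1/2 - 1/3 + 1/4 - 1/5 + 1/6 - 1/7 + 1/8 ± ...
= -0.7058
(Full series converges to -ln(2) ≈ -0.6931)

S_39 = -0.7058


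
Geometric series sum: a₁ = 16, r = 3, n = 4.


Sₙ = 16×(3^4 - 1)/(3 - 1)
= 16×(81 - 1)/2
= 16×80/2
= 640

S_4 = 640


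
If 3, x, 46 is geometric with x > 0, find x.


GM = √(3×46) = √138 = 11.7473

GM = 11.7473


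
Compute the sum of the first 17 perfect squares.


n = 17
n(n+1)(2n+1)/6 = 17×18×35/6
= 10710/6 = 1785

Σk² = 1785


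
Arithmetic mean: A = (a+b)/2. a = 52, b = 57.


AM = (52 + 57)/2 = 109/2 = 54.5

AM = 54.5


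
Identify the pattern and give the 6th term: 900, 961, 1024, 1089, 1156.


Pattern: perfect squares: n²
Terms: 900, 961, 1024, 1089, 1156
Next term = 1225

Next term = 1225


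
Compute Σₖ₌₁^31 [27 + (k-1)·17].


aₙ = 27 + (31-1)×17 = 537
Sₙ = n(a₁+aₙ)/2 = 31×(27+537)/2
= 31×564/2 = 8742

S_31 = 8742


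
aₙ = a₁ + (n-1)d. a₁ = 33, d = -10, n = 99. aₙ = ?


aₙ = a₁ + (n-1)d
= 33 + (99-1)×-10
= 33 - 980
= -947

a_99 = -947


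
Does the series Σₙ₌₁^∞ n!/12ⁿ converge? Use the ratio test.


aₙ = n!/12^n
a_{n+1}/aₙ = (n+1)!/12^(n+1) × 12^n/n!
= (n+1)/12
L = lim(n→∞) (n+1)/12 = ∞
L > 1 → series DIVERGES

Diverges (ratio test: L = ∞ > 1)


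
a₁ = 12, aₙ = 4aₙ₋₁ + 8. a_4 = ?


Computing step by step:
a_1 = 12
a_2 = 56
a_3 = 232
a_4 = 936


a_4 = 936


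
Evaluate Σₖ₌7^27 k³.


Σₖ₌7^27 k³ = [27·28/2]² − [6·7/2]²
= 142884 − 441 = 142443

Σk³ = 142443


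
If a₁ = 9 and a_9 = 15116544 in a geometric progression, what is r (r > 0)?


r^(n-1) = aₙ/a₁
r^8 = 15116544/9 = 1679616
r = 1679616^(1/8)
= ±6; taking r > 0 gives r = 6

r = 6


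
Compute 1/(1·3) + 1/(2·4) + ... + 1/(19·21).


1/(k(k+2)) = (1/2)·(1/k - 1/(k+2)) (partial fractions)
Telescoping: Σ = (1/2)·(1 + 1/2 - 1/20 - 1/21) = 589/840

Sum = 589/840


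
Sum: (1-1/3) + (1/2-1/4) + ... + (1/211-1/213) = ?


Telescoping with gap 2: two head and two tail terms survive.
= (1 + 1/2) - (1/212 + 1/213)
= 3/2 - 1/212 - 1/213 = 67309/45156

Sum = 67309/45156


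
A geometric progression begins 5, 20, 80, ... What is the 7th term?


aₙ = a₁·r^(n-1)
= 5×4^6
= 5×4096
= 20480

a_7 = 20480


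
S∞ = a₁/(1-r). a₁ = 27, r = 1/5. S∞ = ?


S∞ = a₁/(1-r) = 27/(1 - 1/5)
= 27/(4/5)
= 135/4

S∞ = 135/4


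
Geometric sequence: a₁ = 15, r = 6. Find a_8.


aₙ = a₁·r^(n-1)
= 15×6^7
= 15×279936
= 4199040

a_8 = 4199040


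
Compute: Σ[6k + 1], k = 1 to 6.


Σ(6k+1) = 6·Σk + 1·n
= 6·21 + 1·6
= 126 + 6 = 132

Σ = 132


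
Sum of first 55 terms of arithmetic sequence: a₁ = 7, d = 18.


aₙ = 7 + (55-1)×18 = 979
Sₙ = n(a₁+aₙ)/2 = 55×(7+979)/2
= 55×986/2 = 27115

S_55 = 27115


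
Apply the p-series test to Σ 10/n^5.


p-series test: Σ c/n^p converges if p > 1, diverges if p ≤ 1 (constant c > 0 doesn't affect convergence).
p = 5
5 > 1 → CONVERGES

Converges (p = 5 > 1)


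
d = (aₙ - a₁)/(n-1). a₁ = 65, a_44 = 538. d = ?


d = (aₙ - a₁)/(n-1)
= (538 - 65)/(44-1)
= 473/43 = 11

d = 11


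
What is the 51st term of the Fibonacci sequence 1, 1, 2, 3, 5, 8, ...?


Fibonacci sequence: 1, 1, 2, 3, 5, 8, 13, 21, 34, 55, 89, ...
F(51) = 20365011074

F(51) = 20365011074


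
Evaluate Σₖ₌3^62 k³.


Σₖ₌3^62 k³ = [62·63/2]² − [2·3/2]²
= 3814209 − 9 = 3814200

Σk³ = 3814200


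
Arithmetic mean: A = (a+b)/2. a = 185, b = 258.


AM = (185 + 258)/2 = 443/2 = 221.5

AM = 221.5


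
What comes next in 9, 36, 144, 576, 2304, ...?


Pattern: geometric (r=4)
Terms: 9, 36, 144, 576, 2304
Next term = 9216

Next term = 9216


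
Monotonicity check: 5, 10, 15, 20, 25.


Differences: 5, 5, 5, 5
All differences > 0 → strictly INCREASING

Monotonically increasing


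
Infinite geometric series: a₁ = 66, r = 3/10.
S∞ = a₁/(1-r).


S∞ = a₁/(1-r) = 66/(1 - 3/10)
= 66/(7/10)
= 660/7

S∞ = 660/7


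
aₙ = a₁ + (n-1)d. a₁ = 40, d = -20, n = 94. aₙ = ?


aₙ = a₁ + (n-1)d
= 40 + (94-1)×-20
= 40 - 1860
= -1820

a_94 = -1820


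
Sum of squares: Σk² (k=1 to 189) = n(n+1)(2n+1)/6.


n = 189
n(n+1)(2n+1)/6 = 189×190×379/6
= 13609890/6 = 2268315

Σk² = 2268315


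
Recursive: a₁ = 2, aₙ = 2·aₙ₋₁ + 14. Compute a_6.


Computing step by step:
a_1 = 2
a_2 = 18
a_3 = 50
a_4 = 114
a_5 = 242
a_6 = 498


a_6 = 498


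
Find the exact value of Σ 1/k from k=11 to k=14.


Σₖ₌11^14 1/k = 1/11 + 1/12 + 1/13 + 1/14
= 3875/12012
≈ 0.3226

Sum = 3875/12012 ≈ 0.3226


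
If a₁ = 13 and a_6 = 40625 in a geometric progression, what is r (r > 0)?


r^(n-1) = aₙ/a₁
r^5 = 40625/13 = 3125
r = 3125^(1/5)
= 5

r = 5


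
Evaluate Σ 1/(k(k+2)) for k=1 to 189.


1/(k(k+2)) = (1/2)·(1/k - 1/(k+2)) (partial fractions)
Telescoping: Σ = (1/2)·(1 + 1/2 - 1/190 - 1/191) = 27027/36290

Sum = 27027/36290


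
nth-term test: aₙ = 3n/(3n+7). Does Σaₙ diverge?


lim(n→∞) 3n/(3n+7) = 3/3 = 1  (divide numerator and denominator by n)
lim aₙ = 1 ≠ 0 → series DIVERGES

Diverges (lim aₙ = 1 ≠ 0)


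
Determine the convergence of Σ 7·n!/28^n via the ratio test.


aₙ = 7·n!/28^n
a_{n+1}/aₙ = (n+1)!/28^(n+1) × 28^n/n!  (constant 7 cancels)
= (n+1)/28
L = lim(n→∞) (n+1)/28 = ∞
L > 1 → series DIVERGES

Diverges (ratio test: L = ∞ > 1)


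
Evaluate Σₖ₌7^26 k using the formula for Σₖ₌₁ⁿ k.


Σₖ₌7^26 k = Σₖ₌₁^26 k − Σₖ₌₁^6 k
= 26·27/2 − 6·7/2
= 351 − 21 = 330

Σk = 330


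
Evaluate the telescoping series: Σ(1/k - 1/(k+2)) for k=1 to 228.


Telescoping with gap 2: two head and two tail terms survive.
= (1 + 1/2) - (1/229 + 1/230)
= 3/2 - 1/229 - 1/230 = 39273/26335

Sum = 39273/26335


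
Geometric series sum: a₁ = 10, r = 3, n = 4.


Sₙ = 10×(3^4 - 1)/(3 - 1)
= 10×(81 - 1)/2
= 10×80/2
= 400

S_4 = 400


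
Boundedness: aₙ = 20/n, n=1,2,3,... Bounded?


a₁ = 20, a₂ = 20/2, a₃ = 20/3, ...
0 < aₙ ≤ 20 for all n ≥ 1
Lower bound: 0, Upper bound: 20
The sequence IS bounded

Bounded (0 < aₙ ≤ 20)


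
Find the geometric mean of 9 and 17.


GM = √(9×17) = √153 = 12.3693

GM = 12.3693


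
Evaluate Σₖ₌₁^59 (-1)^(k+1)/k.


S = 1 - 1/2 + 1/3 - 1/4 + 1/5 - 1/6 + 1/7 - 1/8 ± ...
= 0.7015
(Full series converges to +ln(2) ≈ +0.6931)

S_59 = 0.7015


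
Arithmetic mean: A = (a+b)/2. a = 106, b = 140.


AM = (106 + 140)/2 = 246/2 = 123

AM = 123


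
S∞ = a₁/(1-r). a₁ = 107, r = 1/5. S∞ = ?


S∞ = a₁/(1-r) = 107/(1 - 1/5)
= 107/(4/5)
= 535/4

S∞ = 535/4


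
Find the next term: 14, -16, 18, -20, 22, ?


Pattern: alternating sign, magnitude arithmetic (d=2)
Terms: 14, -16, 18, -20, 22
Next term = -24

Next term = -24


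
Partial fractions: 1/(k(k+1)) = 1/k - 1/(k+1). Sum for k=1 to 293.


1/(k(k+1)) = 1/k - 1/(k+1) (partial fractions)
Telescoping: Σ = 1 - 1/294 = 293/294

Sum = 293/294


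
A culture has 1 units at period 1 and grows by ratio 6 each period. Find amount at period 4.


aₙ = a₁·r^(n-1)
= 1×6^3
= 1×216
= 216

a_4 = 216


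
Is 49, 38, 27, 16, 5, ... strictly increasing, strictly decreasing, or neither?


Differences: -11, -11, -11, -11
All differences < 0 → strictly DECREASING

Monotonically decreasing


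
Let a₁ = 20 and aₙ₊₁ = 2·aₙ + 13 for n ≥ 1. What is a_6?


Computing step by step:
a_1 = 20
a_2 = 53
a_3 = 119
a_4 = 251
a_5 = 515
a_6 = 1043


a_6 = 1043


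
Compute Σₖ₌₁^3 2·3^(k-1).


Sₙ = 2×(3^3 - 1)/(3 - 1)
= 2×(27 - 1)/2
= 2×26/2
= 26

S_3 = 26


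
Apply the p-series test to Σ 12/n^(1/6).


p-series test: Σ c/n^p converges if p > 1, diverges if p ≤ 1 (constant c > 0 doesn't affect convergence).
p = 1/6
1/6 ≤ 1 → DIVERGES

Diverges (p = 1/6 ≤ 1)


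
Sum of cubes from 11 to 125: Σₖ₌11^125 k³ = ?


Σₖ₌11^125 k³ = [125·126/2]² − [10·11/2]²
= 62015625 − 3025 = 62012600

Σk³ = 62012600


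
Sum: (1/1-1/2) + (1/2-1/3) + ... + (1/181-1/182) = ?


Telescoping: adjacent terms cancel.
= 1/1 - 1/182
= 1 - 1/182 = 181/182

Sum = 181/182


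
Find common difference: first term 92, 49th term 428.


d = (aₙ - a₁)/(n-1)
= (428 - 92)/(49-1)
= 336/48 = 7

d = 7


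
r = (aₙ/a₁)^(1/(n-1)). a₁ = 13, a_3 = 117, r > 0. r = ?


r^(n-1) = aₙ/a₁
r^2 = 117/13 = 9
r = 9^(1/2)
= ±3; taking r > 0 gives r = 3

r = 3


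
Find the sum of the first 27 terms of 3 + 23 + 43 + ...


aₙ = 3 + (27-1)×20 = 523
Sₙ = n(a₁+aₙ)/2 = 27×(3+523)/2
= 27×526/2 = 7101

S_27 = 7101


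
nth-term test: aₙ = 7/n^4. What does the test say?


lim(n→∞) 7/n^4 = 0
lim aₙ = 0 → nth-term test is INCONCLUSIVE
(Need other tests; this is actually a convergent p-series with p=4 > 1)

Inconclusive (lim aₙ = 0; need another test)


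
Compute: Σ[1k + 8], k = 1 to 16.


Σ(1k+8) = 1·Σk + 8·n
= 1·136 + 8·16
= 136 + 128 = 264

Σ = 264


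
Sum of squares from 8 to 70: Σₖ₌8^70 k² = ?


Σₖ₌8^70 k² = Σₖ₌₁^70 k² − Σₖ₌₁^7 k²
= 70·71·141/6 − 7·8·15/6
= 116795 − 140 = 116655

Σk² = 116655


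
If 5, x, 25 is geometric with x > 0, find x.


GM = √(5×25) = √125 = 11.1803

GM = 11.1803


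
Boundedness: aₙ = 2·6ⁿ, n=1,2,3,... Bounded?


aₙ = 2·6ⁿ → as n→∞, aₙ→∞ (since base 6 > 1)
No finite upper bound exists
The sequence is UNBOUNDED

Unbounded (aₙ → ∞ as n → ∞)


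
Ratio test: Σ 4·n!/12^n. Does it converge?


aₙ = 4·n!/12^n
a_{n+1}/aₙ = (n+1)!/12^(n+1) × 12^n/n!  (constant 4 cancels)
= (n+1)/12
L = lim(n→∞) (n+1)/12 = ∞
L > 1 → series DIVERGES

Diverges (ratio test: L = ∞ > 1)


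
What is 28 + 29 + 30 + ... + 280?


Σₖ₌28^280 k = Σₖ₌₁^280 k − Σₖ₌₁^27 k
= 280·281/2 − 27·28/2
= 39340 − 378 = 38962

Σk = 38962


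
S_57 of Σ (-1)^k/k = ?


S = -1 + 1/2 - 1/3 + 1/4 - 1/5 + 1/6 - 1/7 + 1/8 ± ...
= -0.7018
(Full series converges to -ln(2) ≈ -0.6931)

S_57 = -0.7018


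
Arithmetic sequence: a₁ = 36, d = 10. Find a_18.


aₙ = a₁ + (n-1)d
= 36 + (18-1)×10
= 36 + 170
= 206

a_18 = 206


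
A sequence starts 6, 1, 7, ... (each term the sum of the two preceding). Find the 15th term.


Computing iteratively: 6, 1, 7, 8, 15, 23, 38, 61, 99, 160, 259, 419, ...
a_15 = 1775

a_15 = 1775


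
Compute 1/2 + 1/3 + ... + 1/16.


Σₖ₌2^16 1/k = 1/2 + 1/3 + 1/4 + ... + 1/16
= 1715839/720720
≈ 2.3807

Sum = 1715839/720720 ≈ 2.3807


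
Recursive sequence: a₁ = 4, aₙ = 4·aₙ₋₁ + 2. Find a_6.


Computing step by step:
a_1 = 4
a_2 = 18
a_3 = 74
a_4 = 298
a_5 = 1194
a_6 = 4778


a_6 = 4778


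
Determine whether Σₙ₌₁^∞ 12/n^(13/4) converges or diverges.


p-series test: Σ c/n^p converges if p > 1, diverges if p ≤ 1 (constant c > 0 doesn't affect convergence).
p = 13/4
13/4 > 1 → CONVERGES

Converges (p = 13/4 > 1)


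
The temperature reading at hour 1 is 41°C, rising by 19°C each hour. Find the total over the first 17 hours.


aₙ = 41 + (17-1)×19 = 345
Sₙ = n(a₁+aₙ)/2 = 17×(41+345)/2
= 17×386/2 = 3281

S_17 = 3281


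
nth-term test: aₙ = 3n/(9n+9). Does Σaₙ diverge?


lim(n→∞) 3n/(9n+9) = 3/9 = 1/3  (divide numerator and denominator by n)
lim aₙ = 1/3 ≠ 0 → series DIVERGES

Diverges (lim aₙ = 1/3 ≠ 0)


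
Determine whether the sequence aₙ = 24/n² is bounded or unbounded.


a₁ = 24, a₂ = 24/4, a₃ = 24/9, ...
0 < aₙ ≤ 24 for all n ≥ 1
The sequence IS bounded

Bounded (0 < aₙ ≤ 24)


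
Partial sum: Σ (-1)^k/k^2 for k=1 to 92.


S = -1 + 1/4 - 1/9 + 1/16 - 1/25 + 1/36 - 1/49 + 1/64 ± ...
= -0.8224
(Full series converges to -π²/12 ≈ -0.8225)

S_92 = -0.8224


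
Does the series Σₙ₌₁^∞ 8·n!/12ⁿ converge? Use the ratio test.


aₙ = 8·n!/12^n
a_{n+1}/aₙ = (n+1)!/12^(n+1) × 12^n/n!  (constant 8 cancels)
= (n+1)/12
L = lim(n→∞) (n+1)/12 = ∞
L > 1 → series DIVERGES

Diverges (ratio test: L = ∞ > 1)


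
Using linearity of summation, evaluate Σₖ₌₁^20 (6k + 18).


Σ(6k+18) = 6·Σk + 18·n
= 6·210 + 18·20
= 1260 + 360 = 1620

Σ = 1620


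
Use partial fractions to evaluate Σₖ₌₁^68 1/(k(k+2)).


1/(k(k+2)) = (1/2)·(1/k - 1/(k+2)) (partial fractions)
Telescoping: Σ = (1/2)·(1 + 1/2 - 1/69 - 1/70) = 3553/4830

Sum = 3553/4830


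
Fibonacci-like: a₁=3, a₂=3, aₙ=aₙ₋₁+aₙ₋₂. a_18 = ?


Computing iteratively: 3, 3, 6, 9, 15, 24, 39, 63, 102, 165, 267, 432, ...
a_18 = 7752

a_18 = 7752


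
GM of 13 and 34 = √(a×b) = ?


GM = √(13×34) = √442 = 21.0238

GM = 21.0238


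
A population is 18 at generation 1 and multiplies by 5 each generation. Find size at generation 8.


aₙ = a₁·r^(n-1)
= 18×5^7
= 18×78125
= 1406250

a_8 = 1406250


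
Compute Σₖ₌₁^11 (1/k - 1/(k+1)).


Telescoping: adjacent terms cancel.
= 1/1 - 1/12
= 1 - 1/12 = 11/12

Sum = 11/12


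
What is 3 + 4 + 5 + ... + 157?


Σₖ₌3^157 k = Σₖ₌₁^157 k − Σₖ₌₁^2 k
= 157·158/2 − 2·3/2
= 12403 − 3 = 12400

Σk = 12400


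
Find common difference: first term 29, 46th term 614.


d = (aₙ - a₁)/(n-1)
= (614 - 29)/(46-1)
= 585/45 = 13

d = 13


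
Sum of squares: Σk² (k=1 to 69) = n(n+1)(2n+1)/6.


n = 69
n(n+1)(2n+1)/6 = 69×70×139/6
= 671370/6 = 111895

Σk² = 111895


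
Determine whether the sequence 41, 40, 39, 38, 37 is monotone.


Differences: -1, -1, -1, -1
All differences < 0 → strictly DECREASING

Monotonically decreasing


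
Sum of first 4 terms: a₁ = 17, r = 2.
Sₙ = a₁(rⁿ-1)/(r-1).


Sₙ = 17×(2^4 - 1)/(2 - 1)
= 17×(16 - 1)/1
= 17×15/1
= 255

S_4 = 255


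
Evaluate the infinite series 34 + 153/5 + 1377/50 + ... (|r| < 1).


S∞ = a₁/(1-r) = 34/(1 - 9/10)
= 34/(1/10)
= 340

S∞ = 340


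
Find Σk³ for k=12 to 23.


Σₖ₌12^23 k³ = [23·24/2]² − [11·12/2]²
= 76176 − 4356 = 71820

Σk³ = 71820


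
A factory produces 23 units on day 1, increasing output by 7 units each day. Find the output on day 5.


aₙ = a₁ + (n-1)d
= 23 + (5-1)×7
= 23 + 28
= 51

a_5 = 51


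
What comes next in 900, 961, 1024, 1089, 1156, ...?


Pattern: perfect squares: n²
Terms: 900, 961, 1024, 1089, 1156
Next term = 1225

Next term = 1225


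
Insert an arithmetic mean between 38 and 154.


AM = (38 + 154)/2 = 192/2 = 96

AM = 96


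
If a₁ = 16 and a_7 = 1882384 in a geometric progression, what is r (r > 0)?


r^(n-1) = aₙ/a₁
r^6 = 1882384/16 = 117649
r = 117649^(1/6)
= ±7; taking r > 0 gives r = 7

r = 7


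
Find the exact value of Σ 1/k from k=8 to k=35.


Σₖ₌8^35 1/k = 1/8 + 1/9 + 1/10 + ... + 1/35
= 2914184239027/1875370816800
≈ 1.5539

Sum = 2914184239027/1875370816800 ≈ 1.5539


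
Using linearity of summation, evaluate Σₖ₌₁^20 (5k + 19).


Σ(5k+19) = 5·Σk + 19·n
= 5·210 + 19·20
= 1050 + 380 = 1430

Σ = 1430


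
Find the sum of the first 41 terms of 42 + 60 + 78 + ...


aₙ = 42 + (41-1)×18 = 762
Sₙ = n(a₁+aₙ)/2 = 41×(42+762)/2
= 41×804/2 = 16482

S_41 = 16482


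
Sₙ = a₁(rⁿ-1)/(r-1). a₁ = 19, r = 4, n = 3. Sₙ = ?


Sₙ = 19×(4^3 - 1)/(4 - 1)
= 19×(64 - 1)/3
= 19×63/3
= 399

S_3 = 399


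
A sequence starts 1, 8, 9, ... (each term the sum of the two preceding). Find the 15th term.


Computing iteratively: 1, 8, 9, 17, 26, 43, 69, 112, 181, 293, 474, 767, ...
a_15 = 3249

a_15 = 3249


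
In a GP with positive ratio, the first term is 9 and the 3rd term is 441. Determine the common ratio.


r^(n-1) = aₙ/a₁
r^2 = 441/9 = 49
r = 49^(1/2)
= ±7; taking r > 0 gives r = 7

r = 7


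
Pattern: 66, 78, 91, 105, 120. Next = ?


Pattern: triangular numbers: n(n+1)/2
Terms: 66, 78, 91, 105, 120
Next term = 136

Next term = 136


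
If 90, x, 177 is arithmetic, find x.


AM = (90 + 177)/2 = 267/2 = 133.5

AM = 133.5


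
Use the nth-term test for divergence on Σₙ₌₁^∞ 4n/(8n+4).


lim(n→∞) 4n/(8n+4) = 4/8 = 1/2  (divide numerator and denominator by n)
lim aₙ = 1/2 ≠ 0 → series DIVERGES

Diverges (lim aₙ = 1/2 ≠ 0)


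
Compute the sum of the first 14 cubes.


n(n+1)/2 = 14×15/2 = 105
Σk³ = 105² = 11025

Σk³ = 11025


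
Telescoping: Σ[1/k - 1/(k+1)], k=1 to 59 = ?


Telescoping: adjacent terms cancel.
= 1/1 - 1/60
= 1 - 1/60 = 59/60

Sum = 59/60


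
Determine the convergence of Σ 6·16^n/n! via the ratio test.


aₙ = 6·16^n/n!
a_{n+1}/aₙ = 16^(n+1)/(n+1)! × n!/16^n  (constant 6 cancels)
= 16/(n+1)
L = lim(n→∞) 16/(n+1) = 0
L < 1 → series CONVERGES

Converges (ratio test: L = 0 < 1)


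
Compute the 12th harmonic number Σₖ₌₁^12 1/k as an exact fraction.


H_12 = 1/1 + 1/2 + 1/3 + ... + 1/12
= 86021/27720
≈ 3.1032

H_12 = 86021/27720 ≈ 3.1032


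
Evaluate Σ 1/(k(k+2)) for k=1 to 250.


1/(k(k+2)) = (1/2)·(1/k - 1/(k+2)) (partial fractions)
Telescoping: Σ = (1/2)·(1 + 1/2 - 1/251 - 1/252) = 94375/126504

Sum = 94375/126504


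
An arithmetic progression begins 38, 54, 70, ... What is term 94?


aₙ = a₁ + (n-1)d
= 38 + (94-1)×16
= 38 + 1488
= 1526

a_94 = 1526


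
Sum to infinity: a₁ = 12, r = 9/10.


S∞ = a₁/(1-r) = 12/(1 - 9/10)
= 12/(1/10)
= 120

S∞ = 120


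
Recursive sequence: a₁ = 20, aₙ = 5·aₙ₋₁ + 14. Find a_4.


Computing step by step:
a_1 = 20
a_2 = 114
a_3 = 584
a_4 = 2934


a_4 = 2934


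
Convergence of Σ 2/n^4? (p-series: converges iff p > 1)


p-series test: Σ c/n^p converges if p > 1, diverges if p ≤ 1 (constant c > 0 doesn't affect convergence).
p = 4
4 > 1 → CONVERGES

Converges (p = 4 > 1)


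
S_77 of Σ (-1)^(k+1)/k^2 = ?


S = 1 - 1/4 + 1/9 - 1/16 + 1/25 - 1/36 + 1/49 - 1/64 ± ...
= 0.8226
(Full series converges to +π²/12 ≈ +0.8225)

S_77 = 0.8226


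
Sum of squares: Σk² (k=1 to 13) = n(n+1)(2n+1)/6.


n = 13
n(n+1)(2n+1)/6 = 13×14×27/6
= 4914/6 = 819

Σk² = 819


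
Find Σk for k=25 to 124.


Σₖ₌25^124 k = Σₖ₌₁^124 k − Σₖ₌₁^24 k
= 124·125/2 − 24·25/2
= 7750 − 300 = 7450

Σk = 7450


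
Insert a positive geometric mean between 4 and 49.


GM = √(4×49) = √196 = 14

GM = 14


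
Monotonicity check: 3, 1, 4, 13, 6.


Differences: -2, 3, 9, -7
Difference at position 2 is +3 (> 0) but position 1 is -2 (< 0) — sequence both rises and falls
→ NOT monotonic

Not monotonic


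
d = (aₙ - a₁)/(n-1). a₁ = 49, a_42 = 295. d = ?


d = (aₙ - a₁)/(n-1)
= (295 - 49)/(42-1)
= 246/41 = 6

d = 6


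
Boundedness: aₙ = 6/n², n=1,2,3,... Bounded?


a₁ = 6, a₂ = 6/4, a₃ = 6/9, ...
0 < aₙ ≤ 6 for all n ≥ 1
The sequence IS bounded

Bounded (0 < aₙ ≤ 6)


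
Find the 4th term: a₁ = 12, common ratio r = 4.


aₙ = a₁·r^(n-1)
= 12×4^3
= 12×64
= 768

a_4 = 768


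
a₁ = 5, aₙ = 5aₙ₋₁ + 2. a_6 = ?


Computing step by step:
a_1 = 5
a_2 = 27
a_3 = 137
a_4 = 687
a_5 = 3437
a_6 = 17187


a_6 = 17187


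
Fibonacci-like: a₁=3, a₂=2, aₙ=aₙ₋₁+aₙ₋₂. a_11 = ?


Computing iteratively: 3, 2, 5, 7, 12, 19, 31, 50, 81, 131, 212
a_11 = 212

a_11 = 212


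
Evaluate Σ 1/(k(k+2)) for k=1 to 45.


1/(k(k+2)) = (1/2)·(1/k - 1/(k+2)) (partial fractions)
Telescoping: Σ = (1/2)·(1 + 1/2 - 1/46 - 1/47) = 1575/2162

Sum = 1575/2162


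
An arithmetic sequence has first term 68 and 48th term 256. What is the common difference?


d = (aₙ - a₁)/(n-1)
= (256 - 68)/(48-1)
= 188/47 = 4

d = 4


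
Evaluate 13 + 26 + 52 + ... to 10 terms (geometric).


Sₙ = 13×(2^10 - 1)/(2 - 1)
= 13×(1024 - 1)/1
= 13×1023/1
= 13299

S_10 = 13299


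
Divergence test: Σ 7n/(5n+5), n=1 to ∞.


lim(n→∞) 7n/(5n+5) = 7/5 = 7/5  (divide numerator and denominator by n)
lim aₙ = 7/5 ≠ 0 → series DIVERGES

Diverges (lim aₙ = 7/5 ≠ 0)


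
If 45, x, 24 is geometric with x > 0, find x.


GM = √(45×24) = √1080 = 32.8634

GM = 32.8634


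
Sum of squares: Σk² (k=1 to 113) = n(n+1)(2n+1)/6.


n = 113
n(n+1)(2n+1)/6 = 113×114×227/6
= 2924214/6 = 487369

Σk² = 487369


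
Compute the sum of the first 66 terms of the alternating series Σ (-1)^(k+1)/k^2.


S = 1 - 1/4 + 1/9 - 1/16 + 1/25 - 1/36 + 1/49 - 1/64 ± ...
= 0.8224
(Full series converges to +π²/12 ≈ +0.8225)

S_66 = 0.8224


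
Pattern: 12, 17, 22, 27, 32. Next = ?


Pattern: arithmetic (d=5)
Terms: 12, 17, 22, 27, 32
Next term = 37

Next term = 37


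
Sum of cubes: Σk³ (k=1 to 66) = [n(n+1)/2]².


n(n+1)/2 = 66×67/2 = 2211
Σk³ = 2211² = 4888521

Σk³ = 4888521


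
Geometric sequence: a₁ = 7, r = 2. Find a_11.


aₙ = a₁·r^(n-1)
= 7×2^10
= 7×1024
= 7168

a_11 = 7168


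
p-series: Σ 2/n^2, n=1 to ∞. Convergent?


p-series test: Σ c/n^p converges if p > 1, diverges if p ≤ 1 (constant c > 0 doesn't affect convergence).
p = 2
2 > 1 → CONVERGES

Converges (p = 2 > 1)


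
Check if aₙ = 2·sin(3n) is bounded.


For all n, -1 ≤ sin(3n) ≤ 1, so -2 ≤ 2·sin(3n) ≤ 2
Lower bound: -2, Upper bound: 2
The sequence IS bounded

Bounded (-2 ≤ aₙ ≤ 2)


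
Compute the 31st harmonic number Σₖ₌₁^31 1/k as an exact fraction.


H_31 = 1/1 + 1/2 + 1/3 + ... + 1/31
= 290774257297357/72201776446800
≈ 4.0272

H_31 = 290774257297357/72201776446800 ≈ 4.0272


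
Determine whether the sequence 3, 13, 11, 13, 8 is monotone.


Differences: 10, -2, 2, -5
Difference at position 1 is +10 (> 0) but position 2 is -2 (< 0) — sequence both rises and falls
→ NOT monotonic

Not monotonic


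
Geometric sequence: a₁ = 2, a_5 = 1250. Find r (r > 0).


r^(n-1) = aₙ/a₁
r^4 = 1250/2 = 625
r = 625^(1/4)
= ±5; taking r > 0 gives r = 5

r = 5


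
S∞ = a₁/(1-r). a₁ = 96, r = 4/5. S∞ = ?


S∞ = a₁/(1-r) = 96/(1 - 4/5)
= 96/(1/5)
= 480

S∞ = 480


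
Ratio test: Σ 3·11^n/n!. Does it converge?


aₙ = 3·11^n/n!
a_{n+1}/aₙ = 11^(n+1)/(n+1)! × n!/11^n  (constant 3 cancels)
= 11/(n+1)
L = lim(n→∞) 11/(n+1) = 0
L < 1 → series CONVERGES

Converges (ratio test: L = 0 < 1)


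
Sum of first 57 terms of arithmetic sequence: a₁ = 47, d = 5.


aₙ = 47 + (57-1)×5 = 327
Sₙ = n(a₁+aₙ)/2 = 57×(47+327)/2
= 57×374/2 = 10659

S_57 = 10659


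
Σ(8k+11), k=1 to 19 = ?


Σ(8k+11) = 8·Σk + 11·n
= 8·190 + 11·19
= 1520 + 209 = 1729

Σ = 1729


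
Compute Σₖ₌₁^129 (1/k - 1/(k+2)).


Telescoping with gap 2: two head and two tail terms survive.
= (1 + 1/2) - (1/130 + 1/131)
= 3/2 - 1/130 - 1/131 = 12642/8515

Sum = 12642/8515


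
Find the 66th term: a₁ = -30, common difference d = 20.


aₙ = a₁ + (n-1)d
= -30 + (66-1)×20
= -30 + 1300
= 1270

a_66 = 1270


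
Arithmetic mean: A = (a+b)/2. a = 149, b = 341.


AM = (149 + 341)/2 = 490/2 = 245

AM = 245


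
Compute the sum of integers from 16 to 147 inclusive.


Σₖ₌16^147 k = Σₖ₌₁^147 k − Σₖ₌₁^15 k
= 147·148/2 − 15·16/2
= 10878 − 120 = 10758

Σk = 10758


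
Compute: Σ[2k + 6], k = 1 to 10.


Σ(2k+6) = 2·Σk + 6·n
= 2·55 + 6·10
= 110 + 60 = 170

Σ = 170


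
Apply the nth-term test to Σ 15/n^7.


lim(n→∞) 15/n^7 = 0
lim aₙ = 0 → nth-term test is INCONCLUSIVE
(Need other tests; this is actually a convergent p-series with p=7 > 1)

Inconclusive (lim aₙ = 0; need another test)


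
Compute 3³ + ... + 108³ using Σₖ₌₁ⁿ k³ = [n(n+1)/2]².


Σₖ₌3^108 k³ = [108·109/2]² − [2·3/2]²
= 34644996 − 9 = 34644987

Σk³ = 34644987


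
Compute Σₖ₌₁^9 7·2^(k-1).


Sₙ = 7×(2^9 - 1)/(2 - 1)
= 7×(512 - 1)/1
= 7×511/1
= 3577

S_9 = 3577


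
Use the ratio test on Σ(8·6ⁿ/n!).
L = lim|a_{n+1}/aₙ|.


aₙ = 8·6^n/n!
a_{n+1}/aₙ = 6^(n+1)/(n+1)! × n!/6^n  (constant 8 cancels)
= 6/(n+1)
L = lim(n→∞) 6/(n+1) = 0
L < 1 → series CONVERGES

Converges (ratio test: L = 0 < 1)


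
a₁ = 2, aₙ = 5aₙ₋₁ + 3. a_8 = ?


Computing step by step:
a_1 = 2
a_2 = 13
a_3 = 68
a_4 = 343
a_5 = 1718
a_6 = 8593
a_7 = 42968
a_8 = 214843


a_8 = 214843


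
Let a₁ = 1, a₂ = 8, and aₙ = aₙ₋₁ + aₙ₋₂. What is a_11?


Computing iteratively: 1, 8, 9, 17, 26, 43, 69, 112, 181, 293, 474
a_11 = 474

a_11 = 474


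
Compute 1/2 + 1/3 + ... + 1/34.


Σₖ₌2^34 1/k = 1/2 + 1/3 + 1/4 + ... + 1/34
= 40934600117149/13127595717600
≈ 3.1182

Sum = 40934600117149/13127595717600 ≈ 3.1182


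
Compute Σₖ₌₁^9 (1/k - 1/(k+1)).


Telescoping: adjacent terms cancel.
= 1/1 - 1/10
= 1 - 1/10 = 9/10

Sum = 9/10


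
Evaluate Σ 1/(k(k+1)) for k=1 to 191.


1/(k(k+1)) = 1/k - 1/(k+1) (partial fractions)
Telescoping: Σ = 1 - 1/192 = 191/192

Sum = 191/192


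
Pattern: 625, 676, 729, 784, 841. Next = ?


Pattern: perfect squares: n²
Terms: 625, 676, 729, 784, 841
Next term = 900

Next term = 900


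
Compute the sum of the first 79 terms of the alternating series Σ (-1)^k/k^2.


S = -1 + 1/4 - 1/9 + 1/16 - 1/25 + 1/36 - 1/49 + 1/64 ± ...
= -0.8225
(Full series converges to -π²/12 ≈ -0.8225)

S_79 = -0.8225


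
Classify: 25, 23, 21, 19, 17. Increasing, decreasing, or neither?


Differences: -2, -2, -2, -2
All differences < 0 → strictly DECREASING

Monotonically decreasing


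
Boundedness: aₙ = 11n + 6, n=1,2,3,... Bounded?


aₙ = 11n + 6 → as n→∞, aₙ→∞
No finite upper bound exists
The sequence is UNBOUNDED

Unbounded (aₙ → ∞ as n → ∞)


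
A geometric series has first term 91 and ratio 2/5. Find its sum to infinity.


S∞ = a₁/(1-r) = 91/(1 - 2/5)
= 91/(3/5)
= 455/3

S∞ = 455/3


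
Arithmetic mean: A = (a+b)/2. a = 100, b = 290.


AM = (100 + 290)/2 = 390/2 = 195

AM = 195


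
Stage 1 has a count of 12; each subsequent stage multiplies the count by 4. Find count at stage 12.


aₙ = a₁·r^(n-1)
= 12×4^11
= 12×4194304
= 50331648

a_12 = 50331648


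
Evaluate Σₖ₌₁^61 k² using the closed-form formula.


n = 61
n(n+1)(2n+1)/6 = 61×62×123/6
= 465186/6 = 77531

Σk² = 77531


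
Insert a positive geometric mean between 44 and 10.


GM = √(44×10) = √440 = 20.9762

GM = 20.9762


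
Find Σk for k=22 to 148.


Σₖ₌22^148 k = Σₖ₌₁^148 k − Σₖ₌₁^21 k
= 148·149/2 − 21·22/2
= 11026 − 231 = 10795

Σk = 10795


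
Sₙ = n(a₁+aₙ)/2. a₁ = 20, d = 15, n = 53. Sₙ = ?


aₙ = 20 + (53-1)×15 = 800
Sₙ = n(a₁+aₙ)/2 = 53×(20+800)/2
= 53×820/2 = 21730

S_53 = 21730


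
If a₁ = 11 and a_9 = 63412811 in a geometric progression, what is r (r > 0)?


r^(n-1) = aₙ/a₁
r^8 = 63412811/11 = 5764801
r = 5764801^(1/8)
= ±7; taking r > 0 gives r = 7

r = 7


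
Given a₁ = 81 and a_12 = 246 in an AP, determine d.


d = (aₙ - a₁)/(n-1)
= (246 - 81)/(12-1)
= 165/11 = 15

d = 15


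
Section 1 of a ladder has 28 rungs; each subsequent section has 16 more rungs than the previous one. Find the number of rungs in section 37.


aₙ = a₁ + (n-1)d
= 28 + (37-1)×16
= 28 + 576
= 604

a_37 = 604


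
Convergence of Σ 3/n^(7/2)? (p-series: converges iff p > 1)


p-series test: Σ c/n^p converges if p > 1, diverges if p ≤ 1 (constant c > 0 doesn't affect convergence).
p = 7/2
7/2 > 1 → CONVERGES

Converges (p = 7/2 > 1)


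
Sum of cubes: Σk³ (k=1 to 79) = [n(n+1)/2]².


n(n+1)/2 = 79×80/2 = 3160
Σk³ = 3160² = 9985600

Σk³ = 9985600


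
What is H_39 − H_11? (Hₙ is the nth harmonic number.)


Σₖ₌12^39 1/k = 1/12 + 1/13 + 1/14 + ... + 1/39
= 941627320612529/763275922437600
≈ 1.2337

Sum = 941627320612529/763275922437600 ≈ 1.2337


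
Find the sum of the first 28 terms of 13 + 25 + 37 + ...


aₙ = 13 + (28-1)×12 = 337
Sₙ = n(a₁+aₙ)/2 = 28×(13+337)/2
= 28×350/2 = 4900

S_28 = 4900


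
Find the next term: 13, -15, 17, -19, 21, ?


Pattern: alternating sign, magnitude arithmetic (d=2)
Terms: 13, -15, 17, -19, 21
Next term = -23

Next term = -23


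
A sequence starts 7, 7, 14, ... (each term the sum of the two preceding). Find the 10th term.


Computing iteratively: 7, 7, 14, 21, 35, 56, 91, 147, 238, 385
a_10 = 385

a_10 = 385


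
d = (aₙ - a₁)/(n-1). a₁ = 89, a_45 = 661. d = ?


d = (aₙ - a₁)/(n-1)
= (661 - 89)/(45-1)
= 572/44 = 13

d = 13


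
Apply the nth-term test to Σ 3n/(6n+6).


lim(n→∞) 3n/(6n+6) = 3/6 = 1/2  (divide numerator and denominator by n)
lim aₙ = 1/2 ≠ 0 → series DIVERGES

Diverges (lim aₙ = 1/2 ≠ 0)


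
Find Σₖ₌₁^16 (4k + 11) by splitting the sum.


Σ(4k+11) = 4·Σk + 11·n
= 4·136 + 11·16
= 544 + 176 = 720

Σ = 720


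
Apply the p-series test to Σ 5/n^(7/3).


p-series test: Σ c/n^p converges if p > 1, diverges if p ≤ 1 (constant c > 0 doesn't affect convergence).
p = 7/3
7/3 > 1 → CONVERGES

Converges (p = 7/3 > 1)
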